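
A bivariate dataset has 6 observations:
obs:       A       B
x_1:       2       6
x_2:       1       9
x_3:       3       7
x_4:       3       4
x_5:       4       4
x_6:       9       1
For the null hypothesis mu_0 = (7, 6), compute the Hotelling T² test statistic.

Step 1 — sample mean vector:
  mean(A) = (2 + 1 + 3 + 3 + 4 + 9) / 6 = 22/6 = 3.6667
  mean(B) = (6 + 9 + 7 + 4 + 4 + 1) / 6 = 31/6 = 5.1667
  x̄ = (3.6667, 5.1667),  deviation x̄ - mu_0 = (3.6667, 5.1667) - (7, 6) = (-3.3333, -0.8333).

Step 2 — sample covariance matrix, S[i,j] = (1/(n-1)) · Σ_k (x_{k,i} - mean_i) · (x_{k,j} - mean_j), divisor n-1 = 5:
  S[A,A] = ((-1.6667)·(-1.6667) + (-2.6667)·(-2.6667) + (-0.6667)·(-0.6667) + (-0.6667)·(-0.6667) + (0.3333)·(0.3333) + (5.3333)·(5.3333)) / 5 = 39.3333/5 = 7.8667
  S[A,B] = ((-1.6667)·(0.8333) + (-2.6667)·(3.8333) + (-0.6667)·(1.8333) + (-0.6667)·(-1.1667) + (0.3333)·(-1.1667) + (5.3333)·(-4.1667)) / 5 = -34.6667/5 = -6.9333
  S[B,B] = ((0.8333)·(0.8333) + (3.8333)·(3.8333) + (1.8333)·(1.8333) + (-1.1667)·(-1.1667) + (-1.1667)·(-1.1667) + (-4.1667)·(-4.1667)) / 5 = 38.8333/5 = 7.7667
  S = [[7.8667, -6.9333],
 [-6.9333, 7.7667]].

Step 3 — invert S. det(S) = 7.8667·7.7667 - (-6.9333)² = 13.0267.
  S^{-1} = (1/det) · [[d, -b], [-b, a]] = [[0.5962, 0.5322],
 [0.5322, 0.6039]].

Step 4 — quadratic form (x̄ - mu_0)^T · S^{-1} · (x̄ - mu_0):
  S^{-1} · (x̄ - mu_0) = (-2.4309, -2.2774),
  (x̄ - mu_0)^T · [...] = (-3.3333)·(-2.4309) + (-0.8333)·(-2.2774) = 10.0009.

Step 5 — scale by n: T² = 6 · 10.0009 = 60.0051.

T² ≈ 60.0051


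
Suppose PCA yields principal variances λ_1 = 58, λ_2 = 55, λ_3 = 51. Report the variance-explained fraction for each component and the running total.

Step 1 — total variance = trace(Sigma) = Σ λ_i = 58 + 55 + 51 = 164.

Step 2 — fraction explained by component i = λ_i / Σ λ:
  PC1: 58/164 = 0.3537
  PC2: 55/164 = 0.3354
  PC3: 51/164 = 0.311

Step 3 — cumulative fraction after k components = (λ_1 + ... + λ_k) / Σ λ:
  k = 1: 58/164 = 0.3537
  k = 2: (58 + 55)/164 = 113/164 = 0.689
  k = 3: (58 + 55 + 51)/164 = 164/164 = 1

Summary (fraction, with percent):

explained: PC1 0.3537 (35.37%), PC2 0.3354 (33.54%), PC3 0.311 (31.1%);  cumulative: 0.3537, 0.689, 1


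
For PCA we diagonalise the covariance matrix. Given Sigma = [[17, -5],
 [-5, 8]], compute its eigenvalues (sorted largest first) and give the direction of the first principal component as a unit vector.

Step 1 — characteristic polynomial of 2×2 Sigma:
  det(Sigma - λI) = λ² - trace · λ + det = 0.
  trace = 17 + 8 = 25, det = 17·8 - (-5)² = 111.
Step 2 — discriminant:
  Δ = trace² - 4·det = 625 - 444 = 181.
Step 3 — eigenvalues:
  λ = (trace ± √Δ)/2 = (25 ± 13.4536)/2,
  λ_1 = 19.2268,  λ_2 = 5.7732.

Step 4 — unit eigenvector for λ_1: solve (Sigma - λ_1 I)v = 0. First row:
  (17 - 19.2268)·v_x + (-5)·v_y = 0, i.e. (-2.2268)·v_x + (-5)·v_y = 0,
  so v ∝ (b, λ_1 - a) = (-5, 2.2268); multiply by -1 so the first entry is positive: u = (5, -2.2268).
  ||u|| = √((5)² + (-2.2268)²) = √(29.9587) ≈ 5.4735,
  v_1 = u/||u|| ≈ (0.9135, -0.4068) (||v_1|| = 1).

λ_1 = 19.2268,  λ_2 = 5.7732;  v_1 ≈ (0.9135, -0.4068)


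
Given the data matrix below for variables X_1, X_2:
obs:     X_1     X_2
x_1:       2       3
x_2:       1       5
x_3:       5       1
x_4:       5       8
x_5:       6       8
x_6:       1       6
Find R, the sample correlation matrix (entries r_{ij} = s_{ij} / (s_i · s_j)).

Step 1 — column means:
  mean(X_1) = (2 + 1 + 5 + 5 + 6 + 1) / 6 = 20/6 = 3.3333
  mean(X_2) = (3 + 5 + 1 + 8 + 8 + 6) / 6 = 31/6 = 5.1667

Step 2 — sample variances and covariances s[i,j] = (1/(n-1)) · Σ_k (x_{k,i} - mean_i) · (x_{k,j} - mean_j), with n-1 = 5:
  s[X_1,X_1] = ((-1.3333)·(-1.3333) + (-2.3333)·(-2.3333) + (1.6667)·(1.6667) + (1.6667)·(1.6667) + (2.6667)·(2.6667) + (-2.3333)·(-2.3333)) / 5 = 25.3333/5 = 5.0667
  s[X_1,X_2] = ((-1.3333)·(-2.1667) + (-2.3333)·(-0.1667) + (1.6667)·(-4.1667) + (1.6667)·(2.8333) + (2.6667)·(2.8333) + (-2.3333)·(0.8333)) / 5 = 6.6667/5 = 1.3333
  s[X_2,X_2] = ((-2.1667)·(-2.1667) + (-0.1667)·(-0.1667) + (-4.1667)·(-4.1667) + (2.8333)·(2.8333) + (2.8333)·(2.8333) + (0.8333)·(0.8333)) / 5 = 38.8333/5 = 7.7667
  Sample standard deviations s_i = √(s[i,i]):
  s(X_1) = √(5.0667) = 2.2509
  s(X_2) = √(7.7667) = 2.7869

Step 3 — r_{ij} = s_{ij} / (s_i · s_j):
  r[X_1,X_1] = 1 (diagonal).
  r[X_1,X_2] = 1.3333 / (2.2509 · 2.7869) = 1.3333 / 6.273 = 0.2125
  r[X_2,X_2] = 1 (diagonal).

R is symmetric with unit diagonal. Assembling:

R = [[1, 0.2125],
 [0.2125, 1]]


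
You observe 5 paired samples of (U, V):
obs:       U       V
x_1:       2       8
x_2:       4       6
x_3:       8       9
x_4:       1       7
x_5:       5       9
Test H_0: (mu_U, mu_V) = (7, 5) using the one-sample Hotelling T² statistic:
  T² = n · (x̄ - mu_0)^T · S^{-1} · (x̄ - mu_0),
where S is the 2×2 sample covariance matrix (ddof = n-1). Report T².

Step 1 — sample mean vector:
  mean(U) = (2 + 4 + 8 + 1 + 5) / 5 = 20/5 = 4
  mean(V) = (8 + 6 + 9 + 7 + 9) / 5 = 39/5 = 7.8
  x̄ = (4, 7.8),  deviation x̄ - mu_0 = (4, 7.8) - (7, 5) = (-3, 2.8).

Step 2 — sample covariance matrix, S[i,j] = (1/(n-1)) · Σ_k (x_{k,i} - mean_i) · (x_{k,j} - mean_j), divisor n-1 = 4:
  S[U,U] = ((-2)·(-2) + (0)·(0) + (4)·(4) + (-3)·(-3) + (1)·(1)) / 4 = 30/4 = 7.5
  S[U,V] = ((-2)·(0.2) + (0)·(-1.8) + (4)·(1.2) + (-3)·(-0.8) + (1)·(1.2)) / 4 = 8/4 = 2
  S[V,V] = ((0.2)·(0.2) + (-1.8)·(-1.8) + (1.2)·(1.2) + (-0.8)·(-0.8) + (1.2)·(1.2)) / 4 = 6.8/4 = 1.7
  S = [[7.5, 2],
 [2, 1.7]].

Step 3 — invert S. det(S) = 7.5·1.7 - (2)² = 8.75.
  S^{-1} = (1/det) · [[d, -b], [-b, a]] = [[0.1943, -0.2286],
 [-0.2286, 0.8571]].

Step 4 — quadratic form (x̄ - mu_0)^T · S^{-1} · (x̄ - mu_0):
  S^{-1} · (x̄ - mu_0) = (-1.2229, 3.0857),
  (x̄ - mu_0)^T · [...] = (-3)·(-1.2229) + (2.8)·(3.0857) = 12.3086.

Step 5 — scale by n: T² = 5 · 12.3086 = 61.5429.

T² ≈ 61.5429


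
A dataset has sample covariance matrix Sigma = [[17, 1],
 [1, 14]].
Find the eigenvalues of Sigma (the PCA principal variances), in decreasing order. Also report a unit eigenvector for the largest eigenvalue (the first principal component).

Step 1 — characteristic polynomial of 2×2 Sigma:
  det(Sigma - λI) = λ² - trace · λ + det = 0.
  trace = 17 + 14 = 31, det = 17·14 - (1)² = 237.
Step 2 — discriminant:
  Δ = trace² - 4·det = 961 - 948 = 13.
Step 3 — eigenvalues:
  λ = (trace ± √Δ)/2 = (31 ± 3.6056)/2,
  λ_1 = 17.3028,  λ_2 = 13.6972.

Step 4 — unit eigenvector for λ_1: solve (Sigma - λ_1 I)v = 0. First row:
  (17 - 17.3028)·v_x + (1)·v_y = 0, i.e. (-0.3028)·v_x + (1)·v_y = 0,
  so v ∝ (b, λ_1 - a) = (1, 0.3028) = u.
  ||u|| = √((1)² + (0.3028)²) = √(1.0917) ≈ 1.0448,
  v_1 = u/||u|| ≈ (0.9571, 0.2898) (||v_1|| = 1).

λ_1 = 17.3028,  λ_2 = 13.6972;  v_1 ≈ (0.9571, 0.2898)


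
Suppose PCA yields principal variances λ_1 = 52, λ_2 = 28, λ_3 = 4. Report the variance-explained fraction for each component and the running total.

Step 1 — total variance = trace(Sigma) = Σ λ_i = 52 + 28 + 4 = 84.

Step 2 — fraction explained by component i = λ_i / Σ λ:
  PC1: 52/84 = 0.619
  PC2: 28/84 = 0.3333
  PC3: 4/84 = 0.0476

Step 3 — cumulative fraction after k components = (λ_1 + ... + λ_k) / Σ λ:
  k = 1: 52/84 = 0.619
  k = 2: (52 + 28)/84 = 80/84 = 0.9524
  k = 3: (52 + 28 + 4)/84 = 84/84 = 1

Summary (fraction, with percent):

explained: PC1 0.619 (61.9%), PC2 0.3333 (33.33%), PC3 0.0476 (4.76%);  cumulative: 0.619, 0.9524, 1


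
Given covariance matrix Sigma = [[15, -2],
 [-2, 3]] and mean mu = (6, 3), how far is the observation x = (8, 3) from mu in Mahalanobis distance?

Step 1 — centre the observation: (x - mu) = (2, 0).

Step 2 — invert Sigma. det(Sigma) = 15·3 - (-2)² = 41.
  Sigma^{-1} = (1/det) · [[d, -b], [-b, a]] = [[0.0732, 0.0488],
 [0.0488, 0.3659]].

Step 3 — form the quadratic (x - mu)^T · Sigma^{-1} · (x - mu):
  Sigma^{-1} · (x - mu) = (0.1463, 0.0976).
  (x - mu)^T · [Sigma^{-1} · (x - mu)] = (2)·(0.1463) + (0)·(0.0976) = 0.2927.

Step 4 — take square root: d = √(0.2927) ≈ 0.541.

d(x, mu) = √(0.2927) ≈ 0.541


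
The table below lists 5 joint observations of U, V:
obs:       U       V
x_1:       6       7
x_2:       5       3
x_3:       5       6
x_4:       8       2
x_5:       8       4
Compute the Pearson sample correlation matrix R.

Step 1 — column means:
  mean(U) = (6 + 5 + 5 + 8 + 8) / 5 = 32/5 = 6.4
  mean(V) = (7 + 3 + 6 + 2 + 4) / 5 = 22/5 = 4.4

Step 2 — sample variances and covariances s[i,j] = (1/(n-1)) · Σ_k (x_{k,i} - mean_i) · (x_{k,j} - mean_j), with n-1 = 4:
  s[U,U] = ((-0.4)·(-0.4) + (-1.4)·(-1.4) + (-1.4)·(-1.4) + (1.6)·(1.6) + (1.6)·(1.6)) / 4 = 9.2/4 = 2.3
  s[U,V] = ((-0.4)·(2.6) + (-1.4)·(-1.4) + (-1.4)·(1.6) + (1.6)·(-2.4) + (1.6)·(-0.4)) / 4 = -5.8/4 = -1.45
  s[V,V] = ((2.6)·(2.6) + (-1.4)·(-1.4) + (1.6)·(1.6) + (-2.4)·(-2.4) + (-0.4)·(-0.4)) / 4 = 17.2/4 = 4.3
  Sample standard deviations s_i = √(s[i,i]):
  s(U) = √(2.3) = 1.5166
  s(V) = √(4.3) = 2.0736

Step 3 — r_{ij} = s_{ij} / (s_i · s_j):
  r[U,U] = 1 (diagonal).
  r[U,V] = -1.45 / (1.5166 · 2.0736) = -1.45 / 3.1448 = -0.4611
  r[V,V] = 1 (diagonal).

R is symmetric with unit diagonal. Assembling:

R = [[1, -0.4611],
 [-0.4611, 1]]


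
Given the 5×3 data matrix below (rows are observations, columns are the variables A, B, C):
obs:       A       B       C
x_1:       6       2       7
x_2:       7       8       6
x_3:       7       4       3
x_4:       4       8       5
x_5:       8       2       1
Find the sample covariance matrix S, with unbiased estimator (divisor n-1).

Step 1 — column means:
  mean(A) = (6 + 7 + 7 + 4 + 8) / 5 = 32/5 = 6.4
  mean(B) = (2 + 8 + 4 + 8 + 2) / 5 = 24/5 = 4.8
  mean(C) = (7 + 6 + 3 + 5 + 1) / 5 = 22/5 = 4.4

Step 2 — sample covariance S[i,j] = (1/(n-1)) · Σ_k (x_{k,i} - mean_i) · (x_{k,j} - mean_j), with n-1 = 4.
  S[A,A] = ((-0.4)·(-0.4) + (0.6)·(0.6) + (0.6)·(0.6) + (-2.4)·(-2.4) + (1.6)·(1.6)) / 4 = 9.2/4 = 2.3
  S[A,B] = ((-0.4)·(-2.8) + (0.6)·(3.2) + (0.6)·(-0.8) + (-2.4)·(3.2) + (1.6)·(-2.8)) / 4 = -9.6/4 = -2.4
  S[A,C] = ((-0.4)·(2.6) + (0.6)·(1.6) + (0.6)·(-1.4) + (-2.4)·(0.6) + (1.6)·(-3.4)) / 4 = -7.8/4 = -1.95
  S[B,B] = ((-2.8)·(-2.8) + (3.2)·(3.2) + (-0.8)·(-0.8) + (3.2)·(3.2) + (-2.8)·(-2.8)) / 4 = 36.8/4 = 9.2
  S[B,C] = ((-2.8)·(2.6) + (3.2)·(1.6) + (-0.8)·(-1.4) + (3.2)·(0.6) + (-2.8)·(-3.4)) / 4 = 10.4/4 = 2.6
  S[C,C] = ((2.6)·(2.6) + (1.6)·(1.6) + (-1.4)·(-1.4) + (0.6)·(0.6) + (-3.4)·(-3.4)) / 4 = 23.2/4 = 5.8

S is symmetric (S[j,i] = S[i,j]). Assembling:

S = [[2.3, -2.4, -1.95],
 [-2.4, 9.2, 2.6],
 [-1.95, 2.6, 5.8]]


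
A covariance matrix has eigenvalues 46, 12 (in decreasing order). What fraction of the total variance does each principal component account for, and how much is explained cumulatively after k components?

Step 1 — total variance = trace(Sigma) = Σ λ_i = 46 + 12 = 58.

Step 2 — fraction explained by component i = λ_i / Σ λ:
  PC1: 46/58 = 0.7931
  PC2: 12/58 = 0.2069

Step 3 — cumulative fraction after k components = (λ_1 + ... + λ_k) / Σ λ:
  k = 1: 46/58 = 0.7931
  k = 2: (46 + 12)/58 = 58/58 = 1

Summary (fraction, with percent):

explained: PC1 0.7931 (79.31%), PC2 0.2069 (20.69%);  cumulative: 0.7931, 1


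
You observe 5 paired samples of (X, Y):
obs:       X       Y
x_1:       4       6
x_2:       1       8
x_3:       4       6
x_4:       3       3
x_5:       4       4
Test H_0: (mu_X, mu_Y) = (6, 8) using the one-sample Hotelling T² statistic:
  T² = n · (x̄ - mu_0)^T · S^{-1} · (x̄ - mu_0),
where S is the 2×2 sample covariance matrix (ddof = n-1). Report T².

Step 1 — sample mean vector:
  mean(X) = (4 + 1 + 4 + 3 + 4) / 5 = 16/5 = 3.2
  mean(Y) = (6 + 8 + 6 + 3 + 4) / 5 = 27/5 = 5.4
  x̄ = (3.2, 5.4),  deviation x̄ - mu_0 = (3.2, 5.4) - (6, 8) = (-2.8, -2.6).

Step 2 — sample covariance matrix, S[i,j] = (1/(n-1)) · Σ_k (x_{k,i} - mean_i) · (x_{k,j} - mean_j), divisor n-1 = 4:
  S[X,X] = ((0.8)·(0.8) + (-2.2)·(-2.2) + (0.8)·(0.8) + (-0.2)·(-0.2) + (0.8)·(0.8)) / 4 = 6.8/4 = 1.7
  S[X,Y] = ((0.8)·(0.6) + (-2.2)·(2.6) + (0.8)·(0.6) + (-0.2)·(-2.4) + (0.8)·(-1.4)) / 4 = -5.4/4 = -1.35
  S[Y,Y] = ((0.6)·(0.6) + (2.6)·(2.6) + (0.6)·(0.6) + (-2.4)·(-2.4) + (-1.4)·(-1.4)) / 4 = 15.2/4 = 3.8
  S = [[1.7, -1.35],
 [-1.35, 3.8]].

Step 3 — invert S. det(S) = 1.7·3.8 - (-1.35)² = 4.6375.
  S^{-1} = (1/det) · [[d, -b], [-b, a]] = [[0.8194, 0.2911],
 [0.2911, 0.3666]].

Step 4 — quadratic form (x̄ - mu_0)^T · S^{-1} · (x̄ - mu_0):
  S^{-1} · (x̄ - mu_0) = (-3.0512, -1.7682),
  (x̄ - mu_0)^T · [...] = (-2.8)·(-3.0512) + (-2.6)·(-1.7682) = 13.1407.

Step 5 — scale by n: T² = 5 · 13.1407 = 65.7035.

T² ≈ 65.7035


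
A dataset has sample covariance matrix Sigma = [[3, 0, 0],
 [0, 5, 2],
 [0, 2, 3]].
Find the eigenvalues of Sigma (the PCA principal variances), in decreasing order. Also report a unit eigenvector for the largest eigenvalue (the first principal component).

Step 1 — characteristic polynomial p(λ) = det(λI - Sigma) = λ³ - tr·λ² + c_1·λ - det, where tr = trace, c_1 = sum of the principal 2×2 minors, det = det(Sigma):
  tr = 3 + 5 + 3 = 11,
  c_1 = (3·5 - (0)²) + (3·3 - (0)²) + (5·3 - (2)²) = 15 + 9 + 11 = 35,
  det = 3·(5·3 - (2)²) - (0)·((0)·3 - (2)·(0)) + (0)·((0)·(2) - 5·(0)) = 3·(11) - (0)·(0) + (0)·(0) = 33.
  So p(λ) = λ³ - 11λ² + 35λ - 33.
Step 2 — look for an integer root (rational root theorem: any rational root is an integer divisor of 33). Testing λ = 3:
  p(3) = 27 - 99 + 105 - 33 = 0  ✓
  Dividing out (λ - 3): p(λ) = (λ - 3)(λ² - 8λ + 11).
Step 3 — remaining eigenvalues from the quadratic λ² - 8λ + 11 = 0:
  Δ = 8² - 4·11 = 64 - 44 = 20,  λ = (8 ± √20)/2 = (8 ± 4.4721)/2 ≈ 6.2361 or 1.7639.
  Sorted: λ_1 = 6.2361,  λ_2 = 3,  λ_3 = 1.7639  (check: sum = 11 = tr ✓).

Step 4 — unit eigenvector for λ_1 ≈ 6.2361: v spans the null space of (Sigma - λ_1 I), whose rows are
  r_1 = (-3.2361, 0, 0),  r_2 = (0, -1.2361, 2),  r_3 = (0, 2, -3.2361).
  v is orthogonal to every row, so take v ∝ r_1 × r_2 = ((0)·(2) - (0)·(-1.2361), (0)·(0) - (-3.2361)·(2), (-3.2361)·(-1.2361) - (0)·(0)) ≈ (0, 6.4721, 4).
  Let u = (0, 6.4721, 4).
  ||u|| = √((0)² + (6.4721)² + (4)²) = √(57.8885) ≈ 7.6085,  v_1 = u/||u|| ≈ (0, 0.8507, 0.5257) (||v_1|| = 1).

λ_1 = 6.2361,  λ_2 = 3,  λ_3 = 1.7639;  v_1 ≈ (0, 0.8507, 0.5257)


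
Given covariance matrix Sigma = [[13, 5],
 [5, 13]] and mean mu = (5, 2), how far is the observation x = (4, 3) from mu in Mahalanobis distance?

Step 1 — centre the observation: (x - mu) = (-1, 1).

Step 2 — invert Sigma. det(Sigma) = 13·13 - (5)² = 144.
  Sigma^{-1} = (1/det) · [[d, -b], [-b, a]] = [[0.0903, -0.0347],
 [-0.0347, 0.0903]].

Step 3 — form the quadratic (x - mu)^T · Sigma^{-1} · (x - mu):
  Sigma^{-1} · (x - mu) = (-0.125, 0.125).
  (x - mu)^T · [Sigma^{-1} · (x - mu)] = (-1)·(-0.125) + (1)·(0.125) = 0.25.

Step 4 — take square root: d = √(0.25) ≈ 0.5.

d(x, mu) = √(0.25) ≈ 0.5


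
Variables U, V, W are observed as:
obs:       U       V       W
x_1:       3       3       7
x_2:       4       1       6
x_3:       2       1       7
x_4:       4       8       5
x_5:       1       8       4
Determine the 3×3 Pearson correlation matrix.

Step 1 — column means:
  mean(U) = (3 + 4 + 2 + 4 + 1) / 5 = 14/5 = 2.8
  mean(V) = (3 + 1 + 1 + 8 + 8) / 5 = 21/5 = 4.2
  mean(W) = (7 + 6 + 7 + 5 + 4) / 5 = 29/5 = 5.8

Step 2 — sample variances and covariances s[i,j] = (1/(n-1)) · Σ_k (x_{k,i} - mean_i) · (x_{k,j} - mean_j), with n-1 = 4:
  s[U,U] = ((0.2)·(0.2) + (1.2)·(1.2) + (-0.8)·(-0.8) + (1.2)·(1.2) + (-1.8)·(-1.8)) / 4 = 6.8/4 = 1.7
  s[U,V] = ((0.2)·(-1.2) + (1.2)·(-3.2) + (-0.8)·(-3.2) + (1.2)·(3.8) + (-1.8)·(3.8)) / 4 = -3.8/4 = -0.95
  s[U,W] = ((0.2)·(1.2) + (1.2)·(0.2) + (-0.8)·(1.2) + (1.2)·(-0.8) + (-1.8)·(-1.8)) / 4 = 1.8/4 = 0.45
  s[V,V] = ((-1.2)·(-1.2) + (-3.2)·(-3.2) + (-3.2)·(-3.2) + (3.8)·(3.8) + (3.8)·(3.8)) / 4 = 50.8/4 = 12.7
  s[V,W] = ((-1.2)·(1.2) + (-3.2)·(0.2) + (-3.2)·(1.2) + (3.8)·(-0.8) + (3.8)·(-1.8)) / 4 = -15.8/4 = -3.95
  s[W,W] = ((1.2)·(1.2) + (0.2)·(0.2) + (1.2)·(1.2) + (-0.8)·(-0.8) + (-1.8)·(-1.8)) / 4 = 6.8/4 = 1.7
  Sample standard deviations s_i = √(s[i,i]):
  s(U) = √(1.7) = 1.3038
  s(V) = √(12.7) = 3.5637
  s(W) = √(1.7) = 1.3038

Step 3 — r_{ij} = s_{ij} / (s_i · s_j):
  r[U,U] = 1 (diagonal).
  r[U,V] = -0.95 / (1.3038 · 3.5637) = -0.95 / 4.6465 = -0.2045
  r[U,W] = 0.45 / (1.3038 · 1.3038) = 0.45 / 1.7 = 0.2647
  r[V,V] = 1 (diagonal).
  r[V,W] = -3.95 / (3.5637 · 1.3038) = -3.95 / 4.6465 = -0.8501
  r[W,W] = 1 (diagonal).

R is symmetric with unit diagonal. Assembling:

R = [[1, -0.2045, 0.2647],
 [-0.2045, 1, -0.8501],
 [0.2647, -0.8501, 1]]


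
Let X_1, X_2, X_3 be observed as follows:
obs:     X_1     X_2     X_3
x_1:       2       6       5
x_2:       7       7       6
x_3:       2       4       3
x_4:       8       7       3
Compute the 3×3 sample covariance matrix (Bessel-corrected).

Step 1 — column means:
  mean(X_1) = (2 + 7 + 2 + 8) / 4 = 19/4 = 4.75
  mean(X_2) = (6 + 7 + 4 + 7) / 4 = 24/4 = 6
  mean(X_3) = (5 + 6 + 3 + 3) / 4 = 17/4 = 4.25

Step 2 — sample covariance S[i,j] = (1/(n-1)) · Σ_k (x_{k,i} - mean_i) · (x_{k,j} - mean_j), with n-1 = 3.
  S[X_1,X_1] = ((-2.75)·(-2.75) + (2.25)·(2.25) + (-2.75)·(-2.75) + (3.25)·(3.25)) / 3 = 30.75/3 = 10.25
  S[X_1,X_2] = ((-2.75)·(0) + (2.25)·(1) + (-2.75)·(-2) + (3.25)·(1)) / 3 = 11/3 = 3.6667
  S[X_1,X_3] = ((-2.75)·(0.75) + (2.25)·(1.75) + (-2.75)·(-1.25) + (3.25)·(-1.25)) / 3 = 1.25/3 = 0.4167
  S[X_2,X_2] = ((0)·(0) + (1)·(1) + (-2)·(-2) + (1)·(1)) / 3 = 6/3 = 2
  S[X_2,X_3] = ((0)·(0.75) + (1)·(1.75) + (-2)·(-1.25) + (1)·(-1.25)) / 3 = 3/3 = 1
  S[X_3,X_3] = ((0.75)·(0.75) + (1.75)·(1.75) + (-1.25)·(-1.25) + (-1.25)·(-1.25)) / 3 = 6.75/3 = 2.25

S is symmetric (S[j,i] = S[i,j]). Assembling:

S = [[10.25, 3.6667, 0.4167],
 [3.6667, 2, 1],
 [0.4167, 1, 2.25]]


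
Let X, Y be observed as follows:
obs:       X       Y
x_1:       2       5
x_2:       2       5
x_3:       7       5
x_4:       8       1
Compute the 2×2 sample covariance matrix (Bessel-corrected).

Step 1 — column means:
  mean(X) = (2 + 2 + 7 + 8) / 4 = 19/4 = 4.75
  mean(Y) = (5 + 5 + 5 + 1) / 4 = 16/4 = 4

Step 2 — sample covariance S[i,j] = (1/(n-1)) · Σ_k (x_{k,i} - mean_i) · (x_{k,j} - mean_j), with n-1 = 3.
  S[X,X] = ((-2.75)·(-2.75) + (-2.75)·(-2.75) + (2.25)·(2.25) + (3.25)·(3.25)) / 3 = 30.75/3 = 10.25
  S[X,Y] = ((-2.75)·(1) + (-2.75)·(1) + (2.25)·(1) + (3.25)·(-3)) / 3 = -13/3 = -4.3333
  S[Y,Y] = ((1)·(1) + (1)·(1) + (1)·(1) + (-3)·(-3)) / 3 = 12/3 = 4

S is symmetric (S[j,i] = S[i,j]). Assembling:

S = [[10.25, -4.3333],
 [-4.3333, 4]]


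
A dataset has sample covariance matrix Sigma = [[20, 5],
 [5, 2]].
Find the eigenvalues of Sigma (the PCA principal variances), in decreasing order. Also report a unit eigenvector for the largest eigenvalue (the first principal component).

Step 1 — characteristic polynomial of 2×2 Sigma:
  det(Sigma - λI) = λ² - trace · λ + det = 0.
  trace = 20 + 2 = 22, det = 20·2 - (5)² = 15.
Step 2 — discriminant:
  Δ = trace² - 4·det = 484 - 60 = 424.
Step 3 — eigenvalues:
  λ = (trace ± √Δ)/2 = (22 ± 20.5913)/2,
  λ_1 = 21.2956,  λ_2 = 0.7044.

Step 4 — unit eigenvector for λ_1: solve (Sigma - λ_1 I)v = 0. First row:
  (20 - 21.2956)·v_x + (5)·v_y = 0, i.e. (-1.2956)·v_x + (5)·v_y = 0,
  so v ∝ (b, λ_1 - a) = (5, 1.2956) = u.
  ||u|| = √((5)² + (1.2956)²) = √(26.6787) ≈ 5.1651,
  v_1 = u/||u|| ≈ (0.968, 0.2508) (||v_1|| = 1).

λ_1 = 21.2956,  λ_2 = 0.7044;  v_1 ≈ (0.968, 0.2508)


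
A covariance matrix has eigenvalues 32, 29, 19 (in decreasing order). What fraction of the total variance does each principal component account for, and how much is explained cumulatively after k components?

Step 1 — total variance = trace(Sigma) = Σ λ_i = 32 + 29 + 19 = 80.

Step 2 — fraction explained by component i = λ_i / Σ λ:
  PC1: 32/80 = 0.4
  PC2: 29/80 = 0.3625
  PC3: 19/80 = 0.2375

Step 3 — cumulative fraction after k components = (λ_1 + ... + λ_k) / Σ λ:
  k = 1: 32/80 = 0.4
  k = 2: (32 + 29)/80 = 61/80 = 0.7625
  k = 3: (32 + 29 + 19)/80 = 80/80 = 1

Summary (fraction, with percent):

explained: PC1 0.4 (40%), PC2 0.3625 (36.25%), PC3 0.2375 (23.75%);  cumulative: 0.4, 0.7625, 1


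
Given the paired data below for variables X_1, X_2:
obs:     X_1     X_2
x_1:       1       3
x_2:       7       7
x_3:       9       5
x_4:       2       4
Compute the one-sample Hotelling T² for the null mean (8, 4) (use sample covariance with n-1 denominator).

Step 1 — sample mean vector:
  mean(X_1) = (1 + 7 + 9 + 2) / 4 = 19/4 = 4.75
  mean(X_2) = (3 + 7 + 5 + 4) / 4 = 19/4 = 4.75
  x̄ = (4.75, 4.75),  deviation x̄ - mu_0 = (4.75, 4.75) - (8, 4) = (-3.25, 0.75).

Step 2 — sample covariance matrix, S[i,j] = (1/(n-1)) · Σ_k (x_{k,i} - mean_i) · (x_{k,j} - mean_j), divisor n-1 = 3:
  S[X_1,X_1] = ((-3.75)·(-3.75) + (2.25)·(2.25) + (4.25)·(4.25) + (-2.75)·(-2.75)) / 3 = 44.75/3 = 14.9167
  S[X_1,X_2] = ((-3.75)·(-1.75) + (2.25)·(2.25) + (4.25)·(0.25) + (-2.75)·(-0.75)) / 3 = 14.75/3 = 4.9167
  S[X_2,X_2] = ((-1.75)·(-1.75) + (2.25)·(2.25) + (0.25)·(0.25) + (-0.75)·(-0.75)) / 3 = 8.75/3 = 2.9167
  S = [[14.9167, 4.9167],
 [4.9167, 2.9167]].

Step 3 — invert S. det(S) = 14.9167·2.9167 - (4.9167)² = 19.3333.
  S^{-1} = (1/det) · [[d, -b], [-b, a]] = [[0.1509, -0.2543],
 [-0.2543, 0.7716]].

Step 4 — quadratic form (x̄ - mu_0)^T · S^{-1} · (x̄ - mu_0):
  S^{-1} · (x̄ - mu_0) = (-0.681, 1.4052),
  (x̄ - mu_0)^T · [...] = (-3.25)·(-0.681) + (0.75)·(1.4052) = 3.2672.

Step 5 — scale by n: T² = 4 · 3.2672 = 13.069.

T² ≈ 13.069


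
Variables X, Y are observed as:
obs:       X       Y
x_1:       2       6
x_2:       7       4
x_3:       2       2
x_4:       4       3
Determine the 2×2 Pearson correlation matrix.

Step 1 — column means:
  mean(X) = (2 + 7 + 2 + 4) / 4 = 15/4 = 3.75
  mean(Y) = (6 + 4 + 2 + 3) / 4 = 15/4 = 3.75

Step 2 — sample variances and covariances s[i,j] = (1/(n-1)) · Σ_k (x_{k,i} - mean_i) · (x_{k,j} - mean_j), with n-1 = 3:
  s[X,X] = ((-1.75)·(-1.75) + (3.25)·(3.25) + (-1.75)·(-1.75) + (0.25)·(0.25)) / 3 = 16.75/3 = 5.5833
  s[X,Y] = ((-1.75)·(2.25) + (3.25)·(0.25) + (-1.75)·(-1.75) + (0.25)·(-0.75)) / 3 = -0.25/3 = -0.0833
  s[Y,Y] = ((2.25)·(2.25) + (0.25)·(0.25) + (-1.75)·(-1.75) + (-0.75)·(-0.75)) / 3 = 8.75/3 = 2.9167
  Sample standard deviations s_i = √(s[i,i]):
  s(X) = √(5.5833) = 2.3629
  s(Y) = √(2.9167) = 1.7078

Step 3 — r_{ij} = s_{ij} / (s_i · s_j):
  r[X,X] = 1 (diagonal).
  r[X,Y] = -0.0833 / (2.3629 · 1.7078) = -0.0833 / 4.0354 = -0.0207
  r[Y,Y] = 1 (diagonal).

R is symmetric with unit diagonal. Assembling:

R = [[1, -0.0207],
 [-0.0207, 1]]


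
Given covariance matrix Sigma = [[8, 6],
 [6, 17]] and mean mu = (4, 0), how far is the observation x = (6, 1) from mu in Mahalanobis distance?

Step 1 — centre the observation: (x - mu) = (2, 1).

Step 2 — invert Sigma. det(Sigma) = 8·17 - (6)² = 100.
  Sigma^{-1} = (1/det) · [[d, -b], [-b, a]] = [[0.17, -0.06],
 [-0.06, 0.08]].

Step 3 — form the quadratic (x - mu)^T · Sigma^{-1} · (x - mu):
  Sigma^{-1} · (x - mu) = (0.28, -0.04).
  (x - mu)^T · [Sigma^{-1} · (x - mu)] = (2)·(0.28) + (1)·(-0.04) = 0.52.

Step 4 — take square root: d = √(0.52) ≈ 0.7211.

d(x, mu) = √(0.52) ≈ 0.7211


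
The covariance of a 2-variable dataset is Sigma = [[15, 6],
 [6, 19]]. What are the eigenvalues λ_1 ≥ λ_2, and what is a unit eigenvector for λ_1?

Step 1 — characteristic polynomial of 2×2 Sigma:
  det(Sigma - λI) = λ² - trace · λ + det = 0.
  trace = 15 + 19 = 34, det = 15·19 - (6)² = 249.
Step 2 — discriminant:
  Δ = trace² - 4·det = 1156 - 996 = 160.
Step 3 — eigenvalues:
  λ = (trace ± √Δ)/2 = (34 ± 12.6491)/2,
  λ_1 = 23.3246,  λ_2 = 10.6754.

Step 4 — unit eigenvector for λ_1: solve (Sigma - λ_1 I)v = 0. First row:
  (15 - 23.3246)·v_x + (6)·v_y = 0, i.e. (-8.3246)·v_x + (6)·v_y = 0,
  so v ∝ (b, λ_1 - a) = (6, 8.3246) = u.
  ||u|| = √((6)² + (8.3246)²) = √(105.2982) ≈ 10.2615,
  v_1 = u/||u|| ≈ (0.5847, 0.8112) (||v_1|| = 1).

λ_1 = 23.3246,  λ_2 = 10.6754;  v_1 ≈ (0.5847, 0.8112)


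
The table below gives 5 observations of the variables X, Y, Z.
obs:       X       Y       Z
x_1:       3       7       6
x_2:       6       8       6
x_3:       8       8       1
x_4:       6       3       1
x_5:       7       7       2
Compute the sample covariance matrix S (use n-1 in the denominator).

Step 1 — column means:
  mean(X) = (3 + 6 + 8 + 6 + 7) / 5 = 30/5 = 6
  mean(Y) = (7 + 8 + 8 + 3 + 7) / 5 = 33/5 = 6.6
  mean(Z) = (6 + 6 + 1 + 1 + 2) / 5 = 16/5 = 3.2

Step 2 — sample covariance S[i,j] = (1/(n-1)) · Σ_k (x_{k,i} - mean_i) · (x_{k,j} - mean_j), with n-1 = 4.
  S[X,X] = ((-3)·(-3) + (0)·(0) + (2)·(2) + (0)·(0) + (1)·(1)) / 4 = 14/4 = 3.5
  S[X,Y] = ((-3)·(0.4) + (0)·(1.4) + (2)·(1.4) + (0)·(-3.6) + (1)·(0.4)) / 4 = 2/4 = 0.5
  S[X,Z] = ((-3)·(2.8) + (0)·(2.8) + (2)·(-2.2) + (0)·(-2.2) + (1)·(-1.2)) / 4 = -14/4 = -3.5
  S[Y,Y] = ((0.4)·(0.4) + (1.4)·(1.4) + (1.4)·(1.4) + (-3.6)·(-3.6) + (0.4)·(0.4)) / 4 = 17.2/4 = 4.3
  S[Y,Z] = ((0.4)·(2.8) + (1.4)·(2.8) + (1.4)·(-2.2) + (-3.6)·(-2.2) + (0.4)·(-1.2)) / 4 = 9.4/4 = 2.35
  S[Z,Z] = ((2.8)·(2.8) + (2.8)·(2.8) + (-2.2)·(-2.2) + (-2.2)·(-2.2) + (-1.2)·(-1.2)) / 4 = 26.8/4 = 6.7

S is symmetric (S[j,i] = S[i,j]). Assembling:

S = [[3.5, 0.5, -3.5],
 [0.5, 4.3, 2.35],
 [-3.5, 2.35, 6.7]]


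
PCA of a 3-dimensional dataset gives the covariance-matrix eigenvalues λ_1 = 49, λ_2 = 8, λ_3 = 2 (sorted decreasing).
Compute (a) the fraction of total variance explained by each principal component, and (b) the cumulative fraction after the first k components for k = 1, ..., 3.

Step 1 — total variance = trace(Sigma) = Σ λ_i = 49 + 8 + 2 = 59.

Step 2 — fraction explained by component i = λ_i / Σ λ:
  PC1: 49/59 = 0.8305
  PC2: 8/59 = 0.1356
  PC3: 2/59 = 0.0339

Step 3 — cumulative fraction after k components = (λ_1 + ... + λ_k) / Σ λ:
  k = 1: 49/59 = 0.8305
  k = 2: (49 + 8)/59 = 57/59 = 0.9661
  k = 3: (49 + 8 + 2)/59 = 59/59 = 1

Summary (fraction, with percent):

explained: PC1 0.8305 (83.05%), PC2 0.1356 (13.56%), PC3 0.0339 (3.39%);  cumulative: 0.8305, 0.9661, 1


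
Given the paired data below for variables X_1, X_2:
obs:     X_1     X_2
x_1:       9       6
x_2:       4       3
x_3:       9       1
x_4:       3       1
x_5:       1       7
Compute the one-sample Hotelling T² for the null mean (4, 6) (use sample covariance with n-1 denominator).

Step 1 — sample mean vector:
  mean(X_1) = (9 + 4 + 9 + 3 + 1) / 5 = 26/5 = 5.2
  mean(X_2) = (6 + 3 + 1 + 1 + 7) / 5 = 18/5 = 3.6
  x̄ = (5.2, 3.6),  deviation x̄ - mu_0 = (5.2, 3.6) - (4, 6) = (1.2, -2.4).

Step 2 — sample covariance matrix, S[i,j] = (1/(n-1)) · Σ_k (x_{k,i} - mean_i) · (x_{k,j} - mean_j), divisor n-1 = 4:
  S[X_1,X_1] = ((3.8)·(3.8) + (-1.2)·(-1.2) + (3.8)·(3.8) + (-2.2)·(-2.2) + (-4.2)·(-4.2)) / 4 = 52.8/4 = 13.2
  S[X_1,X_2] = ((3.8)·(2.4) + (-1.2)·(-0.6) + (3.8)·(-2.6) + (-2.2)·(-2.6) + (-4.2)·(3.4)) / 4 = -8.6/4 = -2.15
  S[X_2,X_2] = ((2.4)·(2.4) + (-0.6)·(-0.6) + (-2.6)·(-2.6) + (-2.6)·(-2.6) + (3.4)·(3.4)) / 4 = 31.2/4 = 7.8
  S = [[13.2, -2.15],
 [-2.15, 7.8]].

Step 3 — invert S. det(S) = 13.2·7.8 - (-2.15)² = 98.3375.
  S^{-1} = (1/det) · [[d, -b], [-b, a]] = [[0.0793, 0.0219],
 [0.0219, 0.1342]].

Step 4 — quadratic form (x̄ - mu_0)^T · S^{-1} · (x̄ - mu_0):
  S^{-1} · (x̄ - mu_0) = (0.0427, -0.2959),
  (x̄ - mu_0)^T · [...] = (1.2)·(0.0427) + (-2.4)·(-0.2959) = 0.7615.

Step 5 — scale by n: T² = 5 · 0.7615 = 3.8073.

T² ≈ 3.8073


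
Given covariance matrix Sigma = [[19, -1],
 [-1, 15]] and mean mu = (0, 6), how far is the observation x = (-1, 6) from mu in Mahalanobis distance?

Step 1 — centre the observation: (x - mu) = (-1, 0).

Step 2 — invert Sigma. det(Sigma) = 19·15 - (-1)² = 284.
  Sigma^{-1} = (1/det) · [[d, -b], [-b, a]] = [[0.0528, 0.0035],
 [0.0035, 0.0669]].

Step 3 — form the quadratic (x - mu)^T · Sigma^{-1} · (x - mu):
  Sigma^{-1} · (x - mu) = (-0.0528, -0.0035).
  (x - mu)^T · [Sigma^{-1} · (x - mu)] = (-1)·(-0.0528) + (0)·(-0.0035) = 0.0528.

Step 4 — take square root: d = √(0.0528) ≈ 0.2298.

d(x, mu) = √(0.0528) ≈ 0.2298


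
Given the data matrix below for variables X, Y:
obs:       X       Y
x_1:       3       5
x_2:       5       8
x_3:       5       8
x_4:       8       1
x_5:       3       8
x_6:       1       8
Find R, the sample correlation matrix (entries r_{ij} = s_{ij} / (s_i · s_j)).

Step 1 — column means:
  mean(X) = (3 + 5 + 5 + 8 + 3 + 1) / 6 = 25/6 = 4.1667
  mean(Y) = (5 + 8 + 8 + 1 + 8 + 8) / 6 = 38/6 = 6.3333

Step 2 — sample variances and covariances s[i,j] = (1/(n-1)) · Σ_k (x_{k,i} - mean_i) · (x_{k,j} - mean_j), with n-1 = 5:
  s[X,X] = ((-1.1667)·(-1.1667) + (0.8333)·(0.8333) + (0.8333)·(0.8333) + (3.8333)·(3.8333) + (-1.1667)·(-1.1667) + (-3.1667)·(-3.1667)) / 5 = 28.8333/5 = 5.7667
  s[X,Y] = ((-1.1667)·(-1.3333) + (0.8333)·(1.6667) + (0.8333)·(1.6667) + (3.8333)·(-5.3333) + (-1.1667)·(1.6667) + (-3.1667)·(1.6667)) / 5 = -23.3333/5 = -4.6667
  s[Y,Y] = ((-1.3333)·(-1.3333) + (1.6667)·(1.6667) + (1.6667)·(1.6667) + (-5.3333)·(-5.3333) + (1.6667)·(1.6667) + (1.6667)·(1.6667)) / 5 = 41.3333/5 = 8.2667
  Sample standard deviations s_i = √(s[i,i]):
  s(X) = √(5.7667) = 2.4014
  s(Y) = √(8.2667) = 2.8752

Step 3 — r_{ij} = s_{ij} / (s_i · s_j):
  r[X,X] = 1 (diagonal).
  r[X,Y] = -4.6667 / (2.4014 · 2.8752) = -4.6667 / 6.9044 = -0.6759
  r[Y,Y] = 1 (diagonal).

R is symmetric with unit diagonal. Assembling:

R = [[1, -0.6759],
 [-0.6759, 1]]


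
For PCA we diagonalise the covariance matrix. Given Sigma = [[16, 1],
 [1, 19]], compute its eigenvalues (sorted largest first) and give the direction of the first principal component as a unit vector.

Step 1 — characteristic polynomial of 2×2 Sigma:
  det(Sigma - λI) = λ² - trace · λ + det = 0.
  trace = 16 + 19 = 35, det = 16·19 - (1)² = 303.
Step 2 — discriminant:
  Δ = trace² - 4·det = 1225 - 1212 = 13.
Step 3 — eigenvalues:
  λ = (trace ± √Δ)/2 = (35 ± 3.6056)/2,
  λ_1 = 19.3028,  λ_2 = 15.6972.

Step 4 — unit eigenvector for λ_1: solve (Sigma - λ_1 I)v = 0. First row:
  (16 - 19.3028)·v_x + (1)·v_y = 0, i.e. (-3.3028)·v_x + (1)·v_y = 0,
  so v ∝ (b, λ_1 - a) = (1, 3.3028) = u.
  ||u|| = √((1)² + (3.3028)²) = √(11.9083) ≈ 3.4508,
  v_1 = u/||u|| ≈ (0.2898, 0.9571) (||v_1|| = 1).

λ_1 = 19.3028,  λ_2 = 15.6972;  v_1 ≈ (0.2898, 0.9571)


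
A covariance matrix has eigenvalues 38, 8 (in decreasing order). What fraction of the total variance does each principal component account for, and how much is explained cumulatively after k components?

Step 1 — total variance = trace(Sigma) = Σ λ_i = 38 + 8 = 46.

Step 2 — fraction explained by component i = λ_i / Σ λ:
  PC1: 38/46 = 0.8261
  PC2: 8/46 = 0.1739

Step 3 — cumulative fraction after k components = (λ_1 + ... + λ_k) / Σ λ:
  k = 1: 38/46 = 0.8261
  k = 2: (38 + 8)/46 = 46/46 = 1

Summary (fraction, with percent):

explained: PC1 0.8261 (82.61%), PC2 0.1739 (17.39%);  cumulative: 0.8261, 1


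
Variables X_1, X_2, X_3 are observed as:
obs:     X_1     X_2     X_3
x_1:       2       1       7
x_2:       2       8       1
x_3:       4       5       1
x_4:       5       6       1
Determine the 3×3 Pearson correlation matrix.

Step 1 — column means:
  mean(X_1) = (2 + 2 + 4 + 5) / 4 = 13/4 = 3.25
  mean(X_2) = (1 + 8 + 5 + 6) / 4 = 20/4 = 5
  mean(X_3) = (7 + 1 + 1 + 1) / 4 = 10/4 = 2.5

Step 2 — sample variances and covariances s[i,j] = (1/(n-1)) · Σ_k (x_{k,i} - mean_i) · (x_{k,j} - mean_j), with n-1 = 3:
  s[X_1,X_1] = ((-1.25)·(-1.25) + (-1.25)·(-1.25) + (0.75)·(0.75) + (1.75)·(1.75)) / 3 = 6.75/3 = 2.25
  s[X_1,X_2] = ((-1.25)·(-4) + (-1.25)·(3) + (0.75)·(0) + (1.75)·(1)) / 3 = 3/3 = 1
  s[X_1,X_3] = ((-1.25)·(4.5) + (-1.25)·(-1.5) + (0.75)·(-1.5) + (1.75)·(-1.5)) / 3 = -7.5/3 = -2.5
  s[X_2,X_2] = ((-4)·(-4) + (3)·(3) + (0)·(0) + (1)·(1)) / 3 = 26/3 = 8.6667
  s[X_2,X_3] = ((-4)·(4.5) + (3)·(-1.5) + (0)·(-1.5) + (1)·(-1.5)) / 3 = -24/3 = -8
  s[X_3,X_3] = ((4.5)·(4.5) + (-1.5)·(-1.5) + (-1.5)·(-1.5) + (-1.5)·(-1.5)) / 3 = 27/3 = 9
  Sample standard deviations s_i = √(s[i,i]):
  s(X_1) = √(2.25) = 1.5
  s(X_2) = √(8.6667) = 2.9439
  s(X_3) = √(9) = 3

Step 3 — r_{ij} = s_{ij} / (s_i · s_j):
  r[X_1,X_1] = 1 (diagonal).
  r[X_1,X_2] = 1 / (1.5 · 2.9439) = 1 / 4.4159 = 0.2265
  r[X_1,X_3] = -2.5 / (1.5 · 3) = -2.5 / 4.5 = -0.5556
  r[X_2,X_2] = 1 (diagonal).
  r[X_2,X_3] = -8 / (2.9439 · 3) = -8 / 8.8318 = -0.9058
  r[X_3,X_3] = 1 (diagonal).

R is symmetric with unit diagonal. Assembling:

R = [[1, 0.2265, -0.5556],
 [0.2265, 1, -0.9058],
 [-0.5556, -0.9058, 1]]


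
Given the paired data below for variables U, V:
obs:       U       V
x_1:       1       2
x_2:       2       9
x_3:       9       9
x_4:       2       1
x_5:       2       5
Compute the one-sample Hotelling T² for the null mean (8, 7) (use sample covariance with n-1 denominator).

Step 1 — sample mean vector:
  mean(U) = (1 + 2 + 9 + 2 + 2) / 5 = 16/5 = 3.2
  mean(V) = (2 + 9 + 9 + 1 + 5) / 5 = 26/5 = 5.2
  x̄ = (3.2, 5.2),  deviation x̄ - mu_0 = (3.2, 5.2) - (8, 7) = (-4.8, -1.8).

Step 2 — sample covariance matrix, S[i,j] = (1/(n-1)) · Σ_k (x_{k,i} - mean_i) · (x_{k,j} - mean_j), divisor n-1 = 4:
  S[U,U] = ((-2.2)·(-2.2) + (-1.2)·(-1.2) + (5.8)·(5.8) + (-1.2)·(-1.2) + (-1.2)·(-1.2)) / 4 = 42.8/4 = 10.7
  S[U,V] = ((-2.2)·(-3.2) + (-1.2)·(3.8) + (5.8)·(3.8) + (-1.2)·(-4.2) + (-1.2)·(-0.2)) / 4 = 29.8/4 = 7.45
  S[V,V] = ((-3.2)·(-3.2) + (3.8)·(3.8) + (3.8)·(3.8) + (-4.2)·(-4.2) + (-0.2)·(-0.2)) / 4 = 56.8/4 = 14.2
  S = [[10.7, 7.45],
 [7.45, 14.2]].

Step 3 — invert S. det(S) = 10.7·14.2 - (7.45)² = 96.4375.
  S^{-1} = (1/det) · [[d, -b], [-b, a]] = [[0.1472, -0.0773],
 [-0.0773, 0.111]].

Step 4 — quadratic form (x̄ - mu_0)^T · S^{-1} · (x̄ - mu_0):
  S^{-1} · (x̄ - mu_0) = (-0.5677, 0.1711),
  (x̄ - mu_0)^T · [...] = (-4.8)·(-0.5677) + (-1.8)·(0.1711) = 2.4171.

Step 5 — scale by n: T² = 5 · 2.4171 = 12.0855.

T² ≈ 12.0855


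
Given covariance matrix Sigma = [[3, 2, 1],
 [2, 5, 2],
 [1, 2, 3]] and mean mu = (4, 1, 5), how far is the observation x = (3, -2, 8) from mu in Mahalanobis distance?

Step 1 — centre the observation: (x - mu) = (-1, -3, 3).

Step 2 — invert Sigma (cofactor / det for 3×3, or solve directly):
  Sigma^{-1} = [[0.4583, -0.1667, -0.0417],
 [-0.1667, 0.3333, -0.1667],
 [-0.0417, -0.1667, 0.4583]].

Step 3 — form the quadratic (x - mu)^T · Sigma^{-1} · (x - mu):
  Sigma^{-1} · (x - mu) = (-0.0833, -1.3333, 1.9167).
  (x - mu)^T · [Sigma^{-1} · (x - mu)] = (-1)·(-0.0833) + (-3)·(-1.3333) + (3)·(1.9167) = 9.8333.

Step 4 — take square root: d = √(9.8333) ≈ 3.1358.

d(x, mu) = √(9.8333) ≈ 3.1358


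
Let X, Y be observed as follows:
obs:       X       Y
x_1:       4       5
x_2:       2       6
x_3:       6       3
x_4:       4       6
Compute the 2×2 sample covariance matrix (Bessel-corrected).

Step 1 — column means:
  mean(X) = (4 + 2 + 6 + 4) / 4 = 16/4 = 4
  mean(Y) = (5 + 6 + 3 + 6) / 4 = 20/4 = 5

Step 2 — sample covariance S[i,j] = (1/(n-1)) · Σ_k (x_{k,i} - mean_i) · (x_{k,j} - mean_j), with n-1 = 3.
  S[X,X] = ((0)·(0) + (-2)·(-2) + (2)·(2) + (0)·(0)) / 3 = 8/3 = 2.6667
  S[X,Y] = ((0)·(0) + (-2)·(1) + (2)·(-2) + (0)·(1)) / 3 = -6/3 = -2
  S[Y,Y] = ((0)·(0) + (1)·(1) + (-2)·(-2) + (1)·(1)) / 3 = 6/3 = 2

S is symmetric (S[j,i] = S[i,j]). Assembling:

S = [[2.6667, -2],
 [-2, 2]]


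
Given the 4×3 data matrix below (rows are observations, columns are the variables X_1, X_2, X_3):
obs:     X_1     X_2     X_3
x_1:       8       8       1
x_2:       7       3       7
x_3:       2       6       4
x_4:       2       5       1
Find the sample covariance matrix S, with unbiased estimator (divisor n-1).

Step 1 — column means:
  mean(X_1) = (8 + 7 + 2 + 2) / 4 = 19/4 = 4.75
  mean(X_2) = (8 + 3 + 6 + 5) / 4 = 22/4 = 5.5
  mean(X_3) = (1 + 7 + 4 + 1) / 4 = 13/4 = 3.25

Step 2 — sample covariance S[i,j] = (1/(n-1)) · Σ_k (x_{k,i} - mean_i) · (x_{k,j} - mean_j), with n-1 = 3.
  S[X_1,X_1] = ((3.25)·(3.25) + (2.25)·(2.25) + (-2.75)·(-2.75) + (-2.75)·(-2.75)) / 3 = 30.75/3 = 10.25
  S[X_1,X_2] = ((3.25)·(2.5) + (2.25)·(-2.5) + (-2.75)·(0.5) + (-2.75)·(-0.5)) / 3 = 2.5/3 = 0.8333
  S[X_1,X_3] = ((3.25)·(-2.25) + (2.25)·(3.75) + (-2.75)·(0.75) + (-2.75)·(-2.25)) / 3 = 5.25/3 = 1.75
  S[X_2,X_2] = ((2.5)·(2.5) + (-2.5)·(-2.5) + (0.5)·(0.5) + (-0.5)·(-0.5)) / 3 = 13/3 = 4.3333
  S[X_2,X_3] = ((2.5)·(-2.25) + (-2.5)·(3.75) + (0.5)·(0.75) + (-0.5)·(-2.25)) / 3 = -13.5/3 = -4.5
  S[X_3,X_3] = ((-2.25)·(-2.25) + (3.75)·(3.75) + (0.75)·(0.75) + (-2.25)·(-2.25)) / 3 = 24.75/3 = 8.25

S is symmetric (S[j,i] = S[i,j]). Assembling:

S = [[10.25, 0.8333, 1.75],
 [0.8333, 4.3333, -4.5],
 [1.75, -4.5, 8.25]]


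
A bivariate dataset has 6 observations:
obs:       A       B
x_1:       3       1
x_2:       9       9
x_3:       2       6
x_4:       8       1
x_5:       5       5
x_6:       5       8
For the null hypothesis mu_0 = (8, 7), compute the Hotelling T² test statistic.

Step 1 — sample mean vector:
  mean(A) = (3 + 9 + 2 + 8 + 5 + 5) / 6 = 32/6 = 5.3333
  mean(B) = (1 + 9 + 6 + 1 + 5 + 8) / 6 = 30/6 = 5
  x̄ = (5.3333, 5),  deviation x̄ - mu_0 = (5.3333, 5) - (8, 7) = (-2.6667, -2).

Step 2 — sample covariance matrix, S[i,j] = (1/(n-1)) · Σ_k (x_{k,i} - mean_i) · (x_{k,j} - mean_j), divisor n-1 = 5:
  S[A,A] = ((-2.3333)·(-2.3333) + (3.6667)·(3.6667) + (-3.3333)·(-3.3333) + (2.6667)·(2.6667) + (-0.3333)·(-0.3333) + (-0.3333)·(-0.3333)) / 5 = 37.3333/5 = 7.4667
  S[A,B] = ((-2.3333)·(-4) + (3.6667)·(4) + (-3.3333)·(1) + (2.6667)·(-4) + (-0.3333)·(0) + (-0.3333)·(3)) / 5 = 9/5 = 1.8
  S[B,B] = ((-4)·(-4) + (4)·(4) + (1)·(1) + (-4)·(-4) + (0)·(0) + (3)·(3)) / 5 = 58/5 = 11.6
  S = [[7.4667, 1.8],
 [1.8, 11.6]].

Step 3 — invert S. det(S) = 7.4667·11.6 - (1.8)² = 83.3733.
  S^{-1} = (1/det) · [[d, -b], [-b, a]] = [[0.1391, -0.0216],
 [-0.0216, 0.0896]].

Step 4 — quadratic form (x̄ - mu_0)^T · S^{-1} · (x̄ - mu_0):
  S^{-1} · (x̄ - mu_0) = (-0.3278, -0.1215),
  (x̄ - mu_0)^T · [...] = (-2.6667)·(-0.3278) + (-2)·(-0.1215) = 1.1173.

Step 5 — scale by n: T² = 6 · 1.1173 = 6.704.

T² ≈ 6.704


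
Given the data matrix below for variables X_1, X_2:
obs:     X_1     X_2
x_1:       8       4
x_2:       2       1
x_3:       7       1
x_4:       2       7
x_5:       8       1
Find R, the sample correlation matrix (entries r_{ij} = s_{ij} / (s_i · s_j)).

Step 1 — column means:
  mean(X_1) = (8 + 2 + 7 + 2 + 8) / 5 = 27/5 = 5.4
  mean(X_2) = (4 + 1 + 1 + 7 + 1) / 5 = 14/5 = 2.8

Step 2 — sample variances and covariances s[i,j] = (1/(n-1)) · Σ_k (x_{k,i} - mean_i) · (x_{k,j} - mean_j), with n-1 = 4:
  s[X_1,X_1] = ((2.6)·(2.6) + (-3.4)·(-3.4) + (1.6)·(1.6) + (-3.4)·(-3.4) + (2.6)·(2.6)) / 4 = 39.2/4 = 9.8
  s[X_1,X_2] = ((2.6)·(1.2) + (-3.4)·(-1.8) + (1.6)·(-1.8) + (-3.4)·(4.2) + (2.6)·(-1.8)) / 4 = -12.6/4 = -3.15
  s[X_2,X_2] = ((1.2)·(1.2) + (-1.8)·(-1.8) + (-1.8)·(-1.8) + (4.2)·(4.2) + (-1.8)·(-1.8)) / 4 = 28.8/4 = 7.2
  Sample standard deviations s_i = √(s[i,i]):
  s(X_1) = √(9.8) = 3.1305
  s(X_2) = √(7.2) = 2.6833

Step 3 — r_{ij} = s_{ij} / (s_i · s_j):
  r[X_1,X_1] = 1 (diagonal).
  r[X_1,X_2] = -3.15 / (3.1305 · 2.6833) = -3.15 / 8.4 = -0.375
  r[X_2,X_2] = 1 (diagonal).

R is symmetric with unit diagonal. Assembling:

R = [[1, -0.375],
 [-0.375, 1]]
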